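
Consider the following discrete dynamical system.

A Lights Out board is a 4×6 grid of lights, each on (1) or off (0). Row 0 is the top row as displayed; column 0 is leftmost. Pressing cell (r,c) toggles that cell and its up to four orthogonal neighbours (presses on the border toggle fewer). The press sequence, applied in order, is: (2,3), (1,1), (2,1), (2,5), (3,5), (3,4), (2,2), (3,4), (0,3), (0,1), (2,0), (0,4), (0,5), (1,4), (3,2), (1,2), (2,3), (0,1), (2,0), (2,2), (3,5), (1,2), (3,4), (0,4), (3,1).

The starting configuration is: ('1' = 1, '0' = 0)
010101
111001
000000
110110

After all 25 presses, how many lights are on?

gen 0: 010101
111001
000000
110110
gen 1: 010101
111101
001110
110010
gen 2: 000101
000101
011110
110010
gen 3: 000101
010101
100110
100010
gen 4: 000101
010100
100101
100011
gen 5: 000101
010100
100100
100000
gen 6: 000101
010100
100110
100111
gen 7: 000101
011100
111010
101111
gen 8: 000101
011100
111000
101000
gen 9: 001011
011000
111000
101000
gen 10: 110011
001000
111000
101000
gen 11: 110011
101000
001000
001000
gen 12: 110100
101010
001000
001000
gen 13: 110111
101011
001000
001000
gen 14: 110101
101100
001010
001000
gen 15: 110101
101100
000010
010100
gen 16: 111101
110000
001010
010100
gen 17: 111101
110100
000100
010000
gen 18: 000101
100100
000100
010000
gen 19: 000101
000100
110100
110000
gen 20: 000101
001100
101000
111000
gen 21: 000101
001100
101001
111011
gen 22: 001101
010000
100001
111011
gen 23: 001101
010000
100011
111100
gen 24: 001010
010010
100011
111100
gen 25: 001010
010010
110011
000100

9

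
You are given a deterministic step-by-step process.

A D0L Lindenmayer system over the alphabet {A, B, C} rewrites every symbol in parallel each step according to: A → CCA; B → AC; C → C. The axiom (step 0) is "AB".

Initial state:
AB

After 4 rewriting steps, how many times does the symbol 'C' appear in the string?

step 0: AB
step 1: CCAAC
step 2: CCCCACCAC
step 3: CCCCCCACCCCAC
step 4: CCCCCCCCACCCCCCAC

15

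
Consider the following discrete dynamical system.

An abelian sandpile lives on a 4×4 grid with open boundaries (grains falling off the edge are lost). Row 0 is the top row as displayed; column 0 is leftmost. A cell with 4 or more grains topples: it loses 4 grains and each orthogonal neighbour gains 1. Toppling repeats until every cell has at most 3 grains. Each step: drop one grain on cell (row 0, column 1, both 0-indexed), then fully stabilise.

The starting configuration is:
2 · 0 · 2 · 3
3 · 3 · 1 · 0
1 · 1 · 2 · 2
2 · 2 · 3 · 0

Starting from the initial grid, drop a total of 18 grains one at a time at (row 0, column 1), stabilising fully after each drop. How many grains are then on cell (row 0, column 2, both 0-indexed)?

2

k=0  2 · 0 · 2 · 3
3 · 3 · 1 · 0
1 · 1 · 2 · 2
2 · 2 · 3 · 0
k=1  2 · 1 · 2 · 3
3 · 3 · 1 · 0
1 · 1 · 2 · 2
2 · 2 · 3 · 0
k=2  2 · 2 · 2 · 3
3 · 3 · 1 · 0
1 · 1 · 2 · 2
2 · 2 · 3 · 0
k=3  2 · 3 · 2 · 3
3 · 3 · 1 · 0
1 · 1 · 2 · 2
2 · 2 · 3 · 0
k=4  0 · 2 · 3 · 3
1 · 1 · 2 · 0
2 · 2 · 2 · 2
2 · 2 · 3 · 0
k=5  0 · 3 · 3 · 3
1 · 1 · 2 · 0
2 · 2 · 2 · 2
2 · 2 · 3 · 0
k=6  1 · 1 · 1 · 0
1 · 2 · 3 · 1
2 · 2 · 2 · 2
2 · 2 · 3 · 0
k=7  1 · 2 · 1 · 0
1 · 2 · 3 · 1
2 · 2 · 2 · 2
2 · 2 · 3 · 0
k=8  1 · 3 · 1 · 0
1 · 2 · 3 · 1
2 · 2 · 2 · 2
2 · 2 · 3 · 0
k=9  2 · 0 · 2 · 0
1 · 3 · 3 · 1
2 · 2 · 2 · 2
2 · 2 · 3 · 0
k=10  2 · 1 · 2 · 0
1 · 3 · 3 · 1
2 · 2 · 2 · 2
2 · 2 · 3 · 0
k=11  2 · 2 · 2 · 0
1 · 3 · 3 · 1
2 · 2 · 2 · 2
2 · 2 · 3 · 0
k=12  2 · 3 · 2 · 0
1 · 3 · 3 · 1
2 · 2 · 2 · 2
2 · 2 · 3 · 0
k=13  3 · 2 · 0 · 1
2 · 1 · 1 · 2
2 · 3 · 3 · 2
2 · 2 · 3 · 0
k=14  3 · 3 · 0 · 1
2 · 1 · 1 · 2
2 · 3 · 3 · 2
2 · 2 · 3 · 0
k=15  0 · 1 · 1 · 1
3 · 2 · 1 · 2
2 · 3 · 3 · 2
2 · 2 · 3 · 0
k=16  0 · 2 · 1 · 1
3 · 2 · 1 · 2
2 · 3 · 3 · 2
2 · 2 · 3 · 0
k=17  0 · 3 · 1 · 1
3 · 2 · 1 · 2
2 · 3 · 3 · 2
2 · 2 · 3 · 0
k=18  1 · 0 · 2 · 1
3 · 3 · 1 · 2
2 · 3 · 3 · 2
2 · 2 · 3 · 0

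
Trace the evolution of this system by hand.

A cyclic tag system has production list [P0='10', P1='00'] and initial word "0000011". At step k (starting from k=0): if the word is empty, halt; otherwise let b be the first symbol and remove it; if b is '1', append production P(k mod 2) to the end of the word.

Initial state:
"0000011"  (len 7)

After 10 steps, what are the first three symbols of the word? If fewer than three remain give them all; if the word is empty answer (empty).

000

t=0: "0000011"  (len 7)
t=1: "000011"  (len 6)
t=2: "00011"  (len 5)
t=3: "0011"  (len 4)
t=4: "011"  (len 3)
t=5: "11"  (len 2)
t=6: "100"  (len 3)
t=7: "0010"  (len 4)
t=8: "010"  (len 3)
t=9: "10"  (len 2)
t=10: "000"  (len 3)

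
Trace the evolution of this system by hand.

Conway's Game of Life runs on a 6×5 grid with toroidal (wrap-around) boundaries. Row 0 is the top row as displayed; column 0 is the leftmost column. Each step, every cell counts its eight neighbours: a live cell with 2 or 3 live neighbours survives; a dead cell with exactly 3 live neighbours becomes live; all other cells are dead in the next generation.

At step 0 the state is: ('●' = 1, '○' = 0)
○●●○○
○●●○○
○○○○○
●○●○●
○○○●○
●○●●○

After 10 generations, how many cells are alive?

2

k=0  ○●●○○
○●●○○
○○○○○
●○●○●
○○○●○
●○●●○
k=1  ●○○○○
○●●○○
●○●●○
○○○●●
●○○○○
○○○●●
k=2  ●●●●●
●○●●●
●○○○○
●●●●○
●○○○○
●○○○●
k=3  ○○○○○
○○○○○
○○○○○
●○●○○
○○●●○
○○●○○
k=4  ○○○○○
○○○○○
○○○○○
○●●●○
○○●●○
○○●●○
k=5  ○○○○○
○○○○○
○○●○○
○●○●○
○○○○●
○○●●○
k=6  ○○○○○
○○○○○
○○●○○
○○●●○
○○○○●
○○○●○
k=7  ○○○○○
○○○○○
○○●●○
○○●●○
○○●○●
○○○○○
k=8  ○○○○○
○○○○○
○○●●○
○●○○●
○○●○○
○○○○○
k=9  ○○○○○
○○○○○
○○●●○
○●○○○
○○○○○
○○○○○
k=10  ○○○○○
○○○○○
○○●○○
○○●○○
○○○○○
○○○○○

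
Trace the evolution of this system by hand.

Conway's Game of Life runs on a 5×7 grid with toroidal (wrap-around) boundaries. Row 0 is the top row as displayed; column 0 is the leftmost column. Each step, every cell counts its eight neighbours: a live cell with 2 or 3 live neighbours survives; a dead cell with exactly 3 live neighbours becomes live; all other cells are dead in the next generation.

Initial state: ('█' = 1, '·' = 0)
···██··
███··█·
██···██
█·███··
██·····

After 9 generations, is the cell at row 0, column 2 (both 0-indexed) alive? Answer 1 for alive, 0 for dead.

[0] ···██··
███··█·
██···██
█·███··
██·····
[1] ···██·█
··██·█·
·····█·
··████·
██·····
[2] ██·████
··██·██
·····██
·██████
██····█
[3] ···█···
·███···
·█·····
·████··
·······
[4] ···█···
·█·█···
█···█··
·███···
····█··
[5] ··███··
··███··
█···█··
·████··
····█··
[6] ··█··█·
·██··█·
·····█·
·██·██·
·█···█·
[7] ··█·███
·██·███
···█·██
·██·███
·█·█·██
[8] ·······
·██····
·······
·█·····
·█·····
[9] ·██····
·······
·██····
·······
·······

1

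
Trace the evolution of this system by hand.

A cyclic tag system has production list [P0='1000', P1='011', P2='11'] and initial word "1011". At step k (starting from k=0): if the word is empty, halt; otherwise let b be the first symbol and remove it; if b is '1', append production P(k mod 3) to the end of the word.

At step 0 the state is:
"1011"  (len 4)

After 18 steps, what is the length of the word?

17

0) "1011"  (len 4)
1) "0111000"  (len 7)
2) "111000"  (len 6)
3) "1100011"  (len 7)
4) "1000111000"  (len 10)
5) "000111000011"  (len 12)
6) "00111000011"  (len 11)
7) "0111000011"  (len 10)
8) "111000011"  (len 9)
9) "1100001111"  (len 10)
10) "1000011111000"  (len 13)
11) "000011111000011"  (len 15)
12) "00011111000011"  (len 14)
13) "0011111000011"  (len 13)
14) "011111000011"  (len 12)
15) "11111000011"  (len 11)
16) "11110000111000"  (len 14)
17) "1110000111000011"  (len 16)
18) "11000011100001111"  (len 17)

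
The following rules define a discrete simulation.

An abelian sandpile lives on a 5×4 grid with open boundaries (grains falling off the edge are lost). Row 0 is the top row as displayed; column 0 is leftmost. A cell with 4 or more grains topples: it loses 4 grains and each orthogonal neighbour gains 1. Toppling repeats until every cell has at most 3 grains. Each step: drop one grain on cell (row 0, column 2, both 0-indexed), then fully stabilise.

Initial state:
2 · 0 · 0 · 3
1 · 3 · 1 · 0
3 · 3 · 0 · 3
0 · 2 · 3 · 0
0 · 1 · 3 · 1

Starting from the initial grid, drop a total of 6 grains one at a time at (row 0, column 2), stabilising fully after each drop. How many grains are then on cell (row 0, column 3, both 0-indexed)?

0) 2 · 0 · 0 · 3
1 · 3 · 1 · 0
3 · 3 · 0 · 3
0 · 2 · 3 · 0
0 · 1 · 3 · 1
1) 2 · 0 · 1 · 3
1 · 3 · 1 · 0
3 · 3 · 0 · 3
0 · 2 · 3 · 0
0 · 1 · 3 · 1
2) 2 · 0 · 2 · 3
1 · 3 · 1 · 0
3 · 3 · 0 · 3
0 · 2 · 3 · 0
0 · 1 · 3 · 1
3) 2 · 0 · 3 · 3
1 · 3 · 1 · 0
3 · 3 · 0 · 3
0 · 2 · 3 · 0
0 · 1 · 3 · 1
4) 2 · 1 · 1 · 0
1 · 3 · 2 · 1
3 · 3 · 0 · 3
0 · 2 · 3 · 0
0 · 1 · 3 · 1
5) 2 · 1 · 2 · 0
1 · 3 · 2 · 1
3 · 3 · 0 · 3
0 · 2 · 3 · 0
0 · 1 · 3 · 1
6) 2 · 1 · 3 · 0
1 · 3 · 2 · 1
3 · 3 · 0 · 3
0 · 2 · 3 · 0
0 · 1 · 3 · 1

0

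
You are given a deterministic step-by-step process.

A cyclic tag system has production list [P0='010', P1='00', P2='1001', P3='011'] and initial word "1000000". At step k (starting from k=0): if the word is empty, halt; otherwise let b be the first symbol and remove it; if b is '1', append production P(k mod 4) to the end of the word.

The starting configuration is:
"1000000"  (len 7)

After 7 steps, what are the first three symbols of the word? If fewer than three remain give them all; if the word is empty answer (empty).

gen 0: "1000000"  (len 7)
gen 1: "000000010"  (len 9)
gen 2: "00000010"  (len 8)
gen 3: "0000010"  (len 7)
gen 4: "000010"  (len 6)
gen 5: "00010"  (len 5)
gen 6: "0010"  (len 4)
gen 7: "010"  (len 3)

010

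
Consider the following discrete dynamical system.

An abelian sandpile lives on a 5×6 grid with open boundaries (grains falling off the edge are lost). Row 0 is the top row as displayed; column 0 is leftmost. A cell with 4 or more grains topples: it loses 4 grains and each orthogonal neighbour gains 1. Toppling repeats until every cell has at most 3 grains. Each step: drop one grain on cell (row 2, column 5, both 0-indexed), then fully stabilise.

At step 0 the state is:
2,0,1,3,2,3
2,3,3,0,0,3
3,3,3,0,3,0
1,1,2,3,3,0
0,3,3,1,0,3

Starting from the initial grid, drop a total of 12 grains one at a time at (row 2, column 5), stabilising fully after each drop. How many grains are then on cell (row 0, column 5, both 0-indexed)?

0

gen 0: 2,0,1,3,2,3
2,3,3,0,0,3
3,3,3,0,3,0
1,1,2,3,3,0
0,3,3,1,0,3
gen 1: 2,0,1,3,2,3
2,3,3,0,0,3
3,3,3,0,3,1
1,1,2,3,3,0
0,3,3,1,0,3
gen 2: 2,0,1,3,2,3
2,3,3,0,0,3
3,3,3,0,3,2
1,1,2,3,3,0
0,3,3,1,0,3
gen 3: 2,0,1,3,2,3
2,3,3,0,0,3
3,3,3,0,3,3
1,1,2,3,3,0
0,3,3,1,0,3
gen 4: 2,0,1,3,3,0
2,3,3,0,2,1
3,3,3,2,1,2
1,1,3,0,1,2
0,3,3,2,1,3
gen 5: 2,0,1,3,3,0
2,3,3,0,2,1
3,3,3,2,1,3
1,1,3,0,1,2
0,3,3,2,1,3
gen 6: 2,0,1,3,3,0
2,3,3,0,2,2
3,3,3,2,2,0
1,1,3,0,1,3
0,3,3,2,1,3
gen 7: 2,0,1,3,3,0
2,3,3,0,2,2
3,3,3,2,2,1
1,1,3,0,1,3
0,3,3,2,1,3
gen 8: 2,0,1,3,3,0
2,3,3,0,2,2
3,3,3,2,2,2
1,1,3,0,1,3
0,3,3,2,1,3
gen 9: 2,0,1,3,3,0
2,3,3,0,2,2
3,3,3,2,2,3
1,1,3,0,1,3
0,3,3,2,1,3
gen 10: 2,0,1,3,3,0
2,3,3,0,2,3
3,3,3,2,3,1
1,1,3,0,2,1
0,3,3,2,2,0
gen 11: 2,0,1,3,3,0
2,3,3,0,2,3
3,3,3,2,3,2
1,1,3,0,2,1
0,3,3,2,2,0
gen 12: 2,0,1,3,3,0
2,3,3,0,2,3
3,3,3,2,3,3
1,1,3,0,2,1
0,3,3,2,2,0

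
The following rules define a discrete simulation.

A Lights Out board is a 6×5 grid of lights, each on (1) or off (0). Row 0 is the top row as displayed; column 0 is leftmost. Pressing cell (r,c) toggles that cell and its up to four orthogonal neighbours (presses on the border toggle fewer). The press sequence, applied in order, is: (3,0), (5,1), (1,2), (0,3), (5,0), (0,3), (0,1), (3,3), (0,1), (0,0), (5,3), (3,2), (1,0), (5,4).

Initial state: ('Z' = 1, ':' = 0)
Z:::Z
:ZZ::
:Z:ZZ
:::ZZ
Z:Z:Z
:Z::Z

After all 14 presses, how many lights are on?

14

step 0: Z:::Z
:ZZ::
:Z:ZZ
:::ZZ
Z:Z:Z
:Z::Z
step 1: Z:::Z
:ZZ::
ZZ:ZZ
ZZ:ZZ
::Z:Z
:Z::Z
step 2: Z:::Z
:ZZ::
ZZ:ZZ
ZZ:ZZ
:ZZ:Z
Z:Z:Z
step 3: Z:Z:Z
:::Z:
ZZZZZ
ZZ:ZZ
:ZZ:Z
Z:Z:Z
step 4: Z::Z:
:::::
ZZZZZ
ZZ:ZZ
:ZZ:Z
Z:Z:Z
step 5: Z::Z:
:::::
ZZZZZ
ZZ:ZZ
ZZZ:Z
:ZZ:Z
step 6: Z:Z:Z
:::Z:
ZZZZZ
ZZ:ZZ
ZZZ:Z
:ZZ:Z
step 7: :Z::Z
:Z:Z:
ZZZZZ
ZZ:ZZ
ZZZ:Z
:ZZ:Z
step 8: :Z::Z
:Z:Z:
ZZZ:Z
ZZZ::
ZZZZZ
:ZZ:Z
step 9: Z:Z:Z
:::Z:
ZZZ:Z
ZZZ::
ZZZZZ
:ZZ:Z
step 10: :ZZ:Z
Z::Z:
ZZZ:Z
ZZZ::
ZZZZZ
:ZZ:Z
step 11: :ZZ:Z
Z::Z:
ZZZ:Z
ZZZ::
ZZZ:Z
:Z:Z:
step 12: :ZZ:Z
Z::Z:
ZZ::Z
Z::Z:
ZZ::Z
:Z:Z:
step 13: ZZZ:Z
:Z:Z:
:Z::Z
Z::Z:
ZZ::Z
:Z:Z:
step 14: ZZZ:Z
:Z:Z:
:Z::Z
Z::Z:
ZZ:::
:Z::Z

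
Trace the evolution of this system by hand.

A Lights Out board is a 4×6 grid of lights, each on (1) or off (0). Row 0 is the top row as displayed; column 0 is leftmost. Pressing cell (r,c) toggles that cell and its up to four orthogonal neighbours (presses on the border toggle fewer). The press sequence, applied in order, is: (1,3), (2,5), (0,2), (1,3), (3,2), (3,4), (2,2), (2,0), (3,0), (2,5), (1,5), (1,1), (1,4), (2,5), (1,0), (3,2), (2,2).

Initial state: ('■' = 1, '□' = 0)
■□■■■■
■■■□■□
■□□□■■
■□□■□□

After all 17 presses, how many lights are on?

k=0  ■□■■■■
■■■□■□
■□□□■■
■□□■□□
k=1  ■□■□■■
■■□■□□
■□□■■■
■□□■□□
k=2  ■□■□■■
■■□■□■
■□□■□□
■□□■□■
k=3  ■■□■■■
■■■■□■
■□□■□□
■□□■□■
k=4  ■■□□■■
■■□□■■
■□□□□□
■□□■□■
k=5  ■■□□■■
■■□□■■
■□■□□□
■■■□□■
k=6  ■■□□■■
■■□□■■
■□■□■□
■■■■■□
k=7  ■■□□■■
■■■□■■
■■□■■□
■■□■■□
k=8  ■■□□■■
□■■□■■
□□□■■□
□■□■■□
k=9  ■■□□■■
□■■□■■
■□□■■□
■□□■■□
k=10  ■■□□■■
□■■□■□
■□□■□■
■□□■■■
k=11  ■■□□■□
□■■□□■
■□□■□□
■□□■■■
k=12  ■□□□■□
■□□□□■
■■□■□□
■□□■■■
k=13  ■□□□□□
■□□■■□
■■□■■□
■□□■■■
k=14  ■□□□□□
■□□■■■
■■□■□■
■□□■■□
k=15  □□□□□□
□■□■■■
□■□■□■
■□□■■□
k=16  □□□□□□
□■□■■■
□■■■□■
■■■□■□
k=17  □□□□□□
□■■■■■
□□□□□■
■■□□■□

9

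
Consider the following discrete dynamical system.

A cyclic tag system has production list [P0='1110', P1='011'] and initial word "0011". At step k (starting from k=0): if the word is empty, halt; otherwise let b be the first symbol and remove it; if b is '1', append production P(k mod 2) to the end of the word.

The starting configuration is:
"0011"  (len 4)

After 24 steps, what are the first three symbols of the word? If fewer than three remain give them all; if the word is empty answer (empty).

111

t=0: "0011"  (len 4)
t=1: "011"  (len 3)
t=2: "11"  (len 2)
t=3: "11110"  (len 5)
t=4: "1110011"  (len 7)
t=5: "1100111110"  (len 10)
t=6: "100111110011"  (len 12)
t=7: "001111100111110"  (len 15)
t=8: "01111100111110"  (len 14)
t=9: "1111100111110"  (len 13)
t=10: "111100111110011"  (len 15)
t=11: "111001111100111110"  (len 18)
t=12: "11001111100111110011"  (len 20)
t=13: "10011111001111100111110"  (len 23)
t=14: "0011111001111100111110011"  (len 25)
t=15: "011111001111100111110011"  (len 24)
t=16: "11111001111100111110011"  (len 23)
t=17: "11110011111001111100111110"  (len 26)
t=18: "1110011111001111100111110011"  (len 28)
t=19: "1100111110011111001111100111110"  (len 31)
t=20: "100111110011111001111100111110011"  (len 33)
t=21: "001111100111110011111001111100111110"  (len 36)
t=22: "01111100111110011111001111100111110"  (len 35)
t=23: "1111100111110011111001111100111110"  (len 34)
t=24: "111100111110011111001111100111110011"  (len 36)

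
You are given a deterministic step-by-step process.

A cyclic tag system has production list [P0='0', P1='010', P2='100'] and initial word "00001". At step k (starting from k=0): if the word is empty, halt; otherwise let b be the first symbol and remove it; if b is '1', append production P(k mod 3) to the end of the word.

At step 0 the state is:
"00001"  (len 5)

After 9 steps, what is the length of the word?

0

t=0: "00001"  (len 5)
t=1: "0001"  (len 4)
t=2: "001"  (len 3)
t=3: "01"  (len 2)
t=4: "1"  (len 1)
t=5: "010"  (len 3)
t=6: "10"  (len 2)
t=7: "00"  (len 2)
t=8: "0"  (len 1)
t=9: (halted — word empty)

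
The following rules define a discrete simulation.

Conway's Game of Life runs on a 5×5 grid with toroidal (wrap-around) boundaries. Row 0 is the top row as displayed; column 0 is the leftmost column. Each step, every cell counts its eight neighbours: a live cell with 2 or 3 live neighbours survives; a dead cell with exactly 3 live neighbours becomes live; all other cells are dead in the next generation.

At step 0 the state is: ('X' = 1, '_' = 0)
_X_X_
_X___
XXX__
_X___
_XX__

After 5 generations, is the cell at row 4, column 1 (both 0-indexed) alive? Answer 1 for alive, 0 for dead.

step 0: _X_X_
_X___
XXX__
_X___
_XX__
step 1: XX___
_____
X_X__
_____
XX___
step 2: XX___
X____
_____
X____
XX___
step 3: ____X
XX___
_____
XX___
____X
step 4: ____X
X____
_____
X____
____X
step 5: X___X
_____
_____
_____
X___X

0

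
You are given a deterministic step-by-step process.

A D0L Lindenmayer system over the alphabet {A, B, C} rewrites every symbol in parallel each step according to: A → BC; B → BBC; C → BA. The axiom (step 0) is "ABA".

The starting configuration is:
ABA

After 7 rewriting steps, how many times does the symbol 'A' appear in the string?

k=0  ABA
k=1  BCBBCBC
k=2  BBCBABBCBBCBABBCBA
k=3  BBCBBCBABBCBCBBCBBCBABBCBBCBABBCBCBBCBBCBABBCBC
k=4  BBCBBCBABBCBBCBABBCBCBBCBBCBABBCBABBCBBCBABBCBBCBABBCBCBBC…CBBCBABBCBCBBCBBCBABBCBABBCBBCBABBCBBCBABBCBCBBCBBCBABBCBA  (len 123)
k=5  BBCBBCBABBCBBCBABBCBCBBCBBCBABBCBBCBABBCBCBBCBBCBABBCBABBC…CBBCBABBCBCBBCBBCBABBCBABBCBBCBABBCBBCBABBCBCBBCBBCBABBCBC  (len 322)
k=6  BBCBBCBABBCBBCBABBCBCBBCBBCBABBCBBCBABBCBCBBCBBCBABBCBABBC…CBBCBABBCBCBBCBBCBABBCBABBCBBCBABBCBBCBABBCBCBBCBBCBABBCBA  (len 843)
k=7  BBCBBCBABBCBBCBABBCBCBBCBBCBABBCBBCBABBCBCBBCBBCBABBCBABBC…CBBCBABBCBCBBCBBCBABBCBABBCBBCBABBCBBCBABBCBCBBCBBCBABBCBC  (len 2207)

232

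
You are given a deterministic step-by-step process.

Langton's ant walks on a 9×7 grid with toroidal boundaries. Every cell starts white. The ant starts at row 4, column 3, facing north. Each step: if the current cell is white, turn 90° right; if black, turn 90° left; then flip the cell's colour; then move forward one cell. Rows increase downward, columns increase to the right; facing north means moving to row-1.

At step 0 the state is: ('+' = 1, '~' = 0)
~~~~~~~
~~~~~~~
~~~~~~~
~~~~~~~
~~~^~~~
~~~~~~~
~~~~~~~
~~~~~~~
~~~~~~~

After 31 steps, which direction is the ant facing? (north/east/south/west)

0) ~~~~~~~
~~~~~~~
~~~~~~~
~~~~~~~
~~~^~~~
~~~~~~~
~~~~~~~
~~~~~~~
~~~~~~~
1) ~~~~~~~
~~~~~~~
~~~~~~~
~~~~~~~
~~~+>~~
~~~~~~~
~~~~~~~
~~~~~~~
~~~~~~~
2) ~~~~~~~
~~~~~~~
~~~~~~~
~~~~~~~
~~~++~~
~~~~v~~
~~~~~~~
~~~~~~~
~~~~~~~
3) ~~~~~~~
~~~~~~~
~~~~~~~
~~~~~~~
~~~++~~
~~~<+~~
~~~~~~~
~~~~~~~
~~~~~~~
4) ~~~~~~~
~~~~~~~
~~~~~~~
~~~~~~~
~~~^+~~
~~~++~~
~~~~~~~
~~~~~~~
~~~~~~~
5) ~~~~~~~
~~~~~~~
~~~~~~~
~~~~~~~
~~<~+~~
~~~++~~
~~~~~~~
~~~~~~~
~~~~~~~
6) ~~~~~~~
~~~~~~~
~~~~~~~
~~^~~~~
~~+~+~~
~~~++~~
~~~~~~~
~~~~~~~
~~~~~~~
7) ~~~~~~~
~~~~~~~
~~~~~~~
~~+>~~~
~~+~+~~
~~~++~~
~~~~~~~
~~~~~~~
~~~~~~~
8) ~~~~~~~
~~~~~~~
~~~~~~~
~~++~~~
~~+v+~~
~~~++~~
~~~~~~~
~~~~~~~
~~~~~~~
9) ~~~~~~~
~~~~~~~
~~~~~~~
~~++~~~
~~<++~~
~~~++~~
~~~~~~~
~~~~~~~
~~~~~~~
10) ~~~~~~~
~~~~~~~
~~~~~~~
~~++~~~
~~~++~~
~~v++~~
~~~~~~~
~~~~~~~
~~~~~~~
11) ~~~~~~~
~~~~~~~
~~~~~~~
~~++~~~
~~~++~~
~<+++~~
~~~~~~~
~~~~~~~
~~~~~~~
12) ~~~~~~~
~~~~~~~
~~~~~~~
~~++~~~
~^~++~~
~++++~~
~~~~~~~
~~~~~~~
~~~~~~~
13) ~~~~~~~
~~~~~~~
~~~~~~~
~~++~~~
~+>++~~
~++++~~
~~~~~~~
~~~~~~~
~~~~~~~
14) ~~~~~~~
~~~~~~~
~~~~~~~
~~++~~~
~++++~~
~+v++~~
~~~~~~~
~~~~~~~
~~~~~~~
15) ~~~~~~~
~~~~~~~
~~~~~~~
~~++~~~
~++++~~
~+~>+~~
~~~~~~~
~~~~~~~
~~~~~~~
16) ~~~~~~~
~~~~~~~
~~~~~~~
~~++~~~
~++^+~~
~+~~+~~
~~~~~~~
~~~~~~~
~~~~~~~
17) ~~~~~~~
~~~~~~~
~~~~~~~
~~++~~~
~+<~+~~
~+~~+~~
~~~~~~~
~~~~~~~
~~~~~~~
18) ~~~~~~~
~~~~~~~
~~~~~~~
~~++~~~
~+~~+~~
~+v~+~~
~~~~~~~
~~~~~~~
~~~~~~~
19) ~~~~~~~
~~~~~~~
~~~~~~~
~~++~~~
~+~~+~~
~<+~+~~
~~~~~~~
~~~~~~~
~~~~~~~
20) ~~~~~~~
~~~~~~~
~~~~~~~
~~++~~~
~+~~+~~
~~+~+~~
~v~~~~~
~~~~~~~
~~~~~~~
21) ~~~~~~~
~~~~~~~
~~~~~~~
~~++~~~
~+~~+~~
~~+~+~~
<+~~~~~
~~~~~~~
~~~~~~~
22) ~~~~~~~
~~~~~~~
~~~~~~~
~~++~~~
~+~~+~~
^~+~+~~
++~~~~~
~~~~~~~
~~~~~~~
23) ~~~~~~~
~~~~~~~
~~~~~~~
~~++~~~
~+~~+~~
+>+~+~~
++~~~~~
~~~~~~~
~~~~~~~
24) ~~~~~~~
~~~~~~~
~~~~~~~
~~++~~~
~+~~+~~
+++~+~~
+v~~~~~
~~~~~~~
~~~~~~~
25) ~~~~~~~
~~~~~~~
~~~~~~~
~~++~~~
~+~~+~~
+++~+~~
+~>~~~~
~~~~~~~
~~~~~~~
26) ~~~~~~~
~~~~~~~
~~~~~~~
~~++~~~
~+~~+~~
+++~+~~
+~+~~~~
~~v~~~~
~~~~~~~
27) ~~~~~~~
~~~~~~~
~~~~~~~
~~++~~~
~+~~+~~
+++~+~~
+~+~~~~
~<+~~~~
~~~~~~~
28) ~~~~~~~
~~~~~~~
~~~~~~~
~~++~~~
~+~~+~~
+++~+~~
+^+~~~~
~++~~~~
~~~~~~~
29) ~~~~~~~
~~~~~~~
~~~~~~~
~~++~~~
~+~~+~~
+++~+~~
++>~~~~
~++~~~~
~~~~~~~
30) ~~~~~~~
~~~~~~~
~~~~~~~
~~++~~~
~+~~+~~
++^~+~~
++~~~~~
~++~~~~
~~~~~~~
31) ~~~~~~~
~~~~~~~
~~~~~~~
~~++~~~
~+~~+~~
+<~~+~~
++~~~~~
~++~~~~
~~~~~~~

west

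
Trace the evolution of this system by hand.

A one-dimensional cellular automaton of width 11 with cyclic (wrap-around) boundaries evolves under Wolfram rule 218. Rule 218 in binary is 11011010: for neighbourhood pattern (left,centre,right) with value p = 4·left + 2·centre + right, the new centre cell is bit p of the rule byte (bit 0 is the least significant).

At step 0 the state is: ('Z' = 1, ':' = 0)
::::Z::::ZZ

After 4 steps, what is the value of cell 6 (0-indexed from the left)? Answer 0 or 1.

gen 0: ::::Z::::ZZ
gen 1: Z::Z:Z::ZZZ
gen 2: ZZZ:::ZZZZZ
gen 3: ZZZZ:ZZZZZZ
gen 4: ZZZZ:ZZZZZZ

1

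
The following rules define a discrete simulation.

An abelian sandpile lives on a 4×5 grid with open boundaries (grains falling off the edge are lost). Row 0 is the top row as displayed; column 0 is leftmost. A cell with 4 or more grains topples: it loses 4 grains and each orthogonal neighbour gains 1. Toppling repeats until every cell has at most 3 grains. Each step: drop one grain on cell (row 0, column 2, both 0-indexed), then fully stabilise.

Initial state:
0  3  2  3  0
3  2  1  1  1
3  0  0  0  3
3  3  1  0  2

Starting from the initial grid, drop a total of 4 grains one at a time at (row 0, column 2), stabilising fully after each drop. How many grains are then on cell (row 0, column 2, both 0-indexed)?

gen 0: 0  3  2  3  0
3  2  1  1  1
3  0  0  0  3
3  3  1  0  2
gen 1: 0  3  3  3  0
3  2  1  1  1
3  0  0  0  3
3  3  1  0  2
gen 2: 1  0  2  0  1
3  3  2  2  1
3  0  0  0  3
3  3  1  0  2
gen 3: 1  0  3  0  1
3  3  2  2  1
3  0  0  0  3
3  3  1  0  2
gen 4: 1  1  0  1  1
3  3  3  2  1
3  0  0  0  3
3  3  1  0  2

0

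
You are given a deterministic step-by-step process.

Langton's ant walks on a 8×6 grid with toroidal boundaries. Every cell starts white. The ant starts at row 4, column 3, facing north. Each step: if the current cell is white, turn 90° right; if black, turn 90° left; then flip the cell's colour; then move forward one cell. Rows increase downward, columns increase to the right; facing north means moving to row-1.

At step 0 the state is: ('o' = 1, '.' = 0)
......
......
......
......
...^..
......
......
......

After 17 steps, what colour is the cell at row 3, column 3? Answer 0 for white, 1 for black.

[0] ......
......
......
......
...^..
......
......
......
[1] ......
......
......
......
...o>.
......
......
......
[2] ......
......
......
......
...oo.
....v.
......
......
[3] ......
......
......
......
...oo.
...<o.
......
......
[4] ......
......
......
......
...^o.
...oo.
......
......
[5] ......
......
......
......
..<.o.
...oo.
......
......
[6] ......
......
......
..^...
..o.o.
...oo.
......
......
[7] ......
......
......
..o>..
..o.o.
...oo.
......
......
[8] ......
......
......
..oo..
..ovo.
...oo.
......
......
[9] ......
......
......
..oo..
..<oo.
...oo.
......
......
[10] ......
......
......
..oo..
...oo.
..voo.
......
......
[11] ......
......
......
..oo..
...oo.
.<ooo.
......
......
[12] ......
......
......
..oo..
.^.oo.
.oooo.
......
......
[13] ......
......
......
..oo..
.o>oo.
.oooo.
......
......
[14] ......
......
......
..oo..
.oooo.
.ovoo.
......
......
[15] ......
......
......
..oo..
.oooo.
.o.>o.
......
......
[16] ......
......
......
..oo..
.oo^o.
.o..o.
......
......
[17] ......
......
......
..oo..
.o<.o.
.o..o.
......
......

1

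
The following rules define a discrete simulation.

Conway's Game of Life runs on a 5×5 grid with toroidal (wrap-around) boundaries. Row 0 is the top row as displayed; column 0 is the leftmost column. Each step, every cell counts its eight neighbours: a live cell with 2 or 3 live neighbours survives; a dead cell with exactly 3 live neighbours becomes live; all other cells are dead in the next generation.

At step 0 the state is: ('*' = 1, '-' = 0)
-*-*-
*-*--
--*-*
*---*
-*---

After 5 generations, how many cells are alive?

k=0  -*-*-
*-*--
--*-*
*---*
-*---
k=1  **---
*-*-*
----*
**-**
-**-*
k=2  -----
---**
--*--
-*---
-----
k=3  -----
---*-
--**-
-----
-----
k=4  -----
--**-
--**-
-----
-----
k=5  -----
--**-
--**-
-----
-----

4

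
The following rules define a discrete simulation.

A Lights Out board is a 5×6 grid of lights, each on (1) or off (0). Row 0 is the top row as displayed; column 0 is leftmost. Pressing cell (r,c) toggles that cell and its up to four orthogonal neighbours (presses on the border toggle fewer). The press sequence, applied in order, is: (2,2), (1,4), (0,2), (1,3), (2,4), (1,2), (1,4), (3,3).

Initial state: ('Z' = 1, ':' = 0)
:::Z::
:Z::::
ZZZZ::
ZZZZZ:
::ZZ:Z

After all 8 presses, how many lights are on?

13

step 0: :::Z::
:Z::::
ZZZZ::
ZZZZZ:
::ZZ:Z
step 1: :::Z::
:ZZ:::
Z:::::
ZZ:ZZ:
::ZZ:Z
step 2: :::ZZ:
:ZZZZZ
Z:::Z:
ZZ:ZZ:
::ZZ:Z
step 3: :ZZ:Z:
:Z:ZZZ
Z:::Z:
ZZ:ZZ:
::ZZ:Z
step 4: :ZZZZ:
:ZZ::Z
Z::ZZ:
ZZ:ZZ:
::ZZ:Z
step 5: :ZZZZ:
:ZZ:ZZ
Z::::Z
ZZ:Z::
::ZZ:Z
step 6: :Z:ZZ:
:::ZZZ
Z:Z::Z
ZZ:Z::
::ZZ:Z
step 7: :Z:Z::
::::::
Z:Z:ZZ
ZZ:Z::
::ZZ:Z
step 8: :Z:Z::
::::::
Z:ZZZZ
ZZZ:Z:
::Z::Z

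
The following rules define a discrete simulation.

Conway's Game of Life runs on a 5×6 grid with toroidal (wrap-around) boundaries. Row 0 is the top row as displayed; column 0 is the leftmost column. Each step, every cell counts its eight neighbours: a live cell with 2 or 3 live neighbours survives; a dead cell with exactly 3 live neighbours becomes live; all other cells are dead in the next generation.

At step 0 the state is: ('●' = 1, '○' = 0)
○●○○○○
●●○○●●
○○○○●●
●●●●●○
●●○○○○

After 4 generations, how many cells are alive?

8

k=0  ○●○○○○
●●○○●●
○○○○●●
●●●●●○
●●○○○○
k=1  ○○●○○○
○●○○●○
○○○○○○
○○●●●○
○○○●○●
k=2  ○○●●●○
○○○○○○
○○●○●○
○○●●●○
○○○○○○
k=3  ○○○●○○
○○●○●○
○○●○●○
○○●○●○
○○○○○○
k=4  ○○○●○○
○○●○●○
○●●○●●
○○○○○○
○○○●○○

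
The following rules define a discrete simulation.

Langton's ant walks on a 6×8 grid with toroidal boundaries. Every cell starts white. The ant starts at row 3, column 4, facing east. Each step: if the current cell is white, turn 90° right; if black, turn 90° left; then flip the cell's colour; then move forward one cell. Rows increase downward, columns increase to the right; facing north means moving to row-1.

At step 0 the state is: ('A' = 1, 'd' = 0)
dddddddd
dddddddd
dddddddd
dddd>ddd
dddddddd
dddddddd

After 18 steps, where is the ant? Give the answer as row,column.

2,3

[0] dddddddd
dddddddd
dddddddd
dddd>ddd
dddddddd
dddddddd
[1] dddddddd
dddddddd
dddddddd
ddddAddd
ddddvddd
dddddddd
[2] dddddddd
dddddddd
dddddddd
ddddAddd
ddd<Addd
dddddddd
[3] dddddddd
dddddddd
dddddddd
ddd^Addd
dddAAddd
dddddddd
[4] dddddddd
dddddddd
dddddddd
dddA>ddd
dddAAddd
dddddddd
[5] dddddddd
dddddddd
dddd^ddd
dddAdddd
dddAAddd
dddddddd
[6] dddddddd
dddddddd
ddddA>dd
dddAdddd
dddAAddd
dddddddd
[7] dddddddd
dddddddd
ddddAAdd
dddAdvdd
dddAAddd
dddddddd
[8] dddddddd
dddddddd
ddddAAdd
dddA<Add
dddAAddd
dddddddd
[9] dddddddd
dddddddd
dddd^Add
dddAAAdd
dddAAddd
dddddddd
[10] dddddddd
dddddddd
ddd<dAdd
dddAAAdd
dddAAddd
dddddddd
[11] dddddddd
ddd^dddd
dddAdAdd
dddAAAdd
dddAAddd
dddddddd
[12] dddddddd
dddA>ddd
dddAdAdd
dddAAAdd
dddAAddd
dddddddd
[13] dddddddd
dddAAddd
dddAvAdd
dddAAAdd
dddAAddd
dddddddd
[14] dddddddd
dddAAddd
ddd<AAdd
dddAAAdd
dddAAddd
dddddddd
[15] dddddddd
dddAAddd
ddddAAdd
dddvAAdd
dddAAddd
dddddddd
[16] dddddddd
dddAAddd
ddddAAdd
dddd>Add
dddAAddd
dddddddd
[17] dddddddd
dddAAddd
dddd^Add
dddddAdd
dddAAddd
dddddddd
[18] dddddddd
dddAAddd
ddd<dAdd
dddddAdd
dddAAddd
dddddddd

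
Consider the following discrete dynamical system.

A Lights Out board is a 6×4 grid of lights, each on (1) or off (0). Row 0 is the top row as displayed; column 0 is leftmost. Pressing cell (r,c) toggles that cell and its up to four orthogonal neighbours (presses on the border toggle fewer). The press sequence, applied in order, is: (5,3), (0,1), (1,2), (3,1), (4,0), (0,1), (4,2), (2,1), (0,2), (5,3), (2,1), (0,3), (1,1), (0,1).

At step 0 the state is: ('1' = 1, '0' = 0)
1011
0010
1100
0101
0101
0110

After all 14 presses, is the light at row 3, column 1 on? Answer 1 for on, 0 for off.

gen 0: 1011
0010
1100
0101
0101
0110
gen 1: 1011
0010
1100
0101
0100
0101
gen 2: 0101
0110
1100
0101
0100
0101
gen 3: 0111
0001
1110
0101
0100
0101
gen 4: 0111
0001
1010
1011
0000
0101
gen 5: 0111
0001
1010
0011
1100
1101
gen 6: 1001
0101
1010
0011
1100
1101
gen 7: 1001
0101
1010
0001
1011
1111
gen 8: 1001
0001
0100
0101
1011
1111
gen 9: 1110
0011
0100
0101
1011
1111
gen 10: 1110
0011
0100
0101
1010
1100
gen 11: 1110
0111
1010
0001
1010
1100
gen 12: 1101
0110
1010
0001
1010
1100
gen 13: 1001
1000
1110
0001
1010
1100
gen 14: 0111
1100
1110
0001
1010
1100

0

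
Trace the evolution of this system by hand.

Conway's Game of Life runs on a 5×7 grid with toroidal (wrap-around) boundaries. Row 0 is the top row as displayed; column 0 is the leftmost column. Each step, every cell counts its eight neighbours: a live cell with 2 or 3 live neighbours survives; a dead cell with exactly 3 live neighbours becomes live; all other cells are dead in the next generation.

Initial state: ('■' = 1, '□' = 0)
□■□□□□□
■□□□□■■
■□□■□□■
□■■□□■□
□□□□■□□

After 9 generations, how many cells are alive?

step 0: □■□□□□□
■□□□□■■
■□□■□□■
□■■□□■□
□□□□■□□
step 1: ■□□□□■■
□■□□□■□
□□■□■□□
■■■■■■■
□■■□□□□
step 2: ■□■□□■■
■■□□■■□
□□□□□□□
■□□□■■■
□□□□□□□
step 3: ■□□□■■□
■■□□■■□
□■□□□□□
□□□□□■■
□■□□■□□
step 4: ■□□■□□□
■■□□■■□
□■□□■□□
■□□□□■□
■□□□■□□
step 5: ■□□■□■□
■■■■■■■
□■□□■□□
■■□□■■■
■■□□■□□
step 6: □□□□□□□
□□□□□□□
□□□□□□□
□□■■■□■
□□■■□□□
step 7: □□□□□□□
□□□□□□□
□□□■□□□
□□■□■□□
□□■□■□□
step 8: □□□□□□□
□□□□□□□
□□□■□□□
□□■□■□□
□□□□□□□
step 9: □□□□□□□
□□□□□□□
□□□■□□□
□□□■□□□
□□□□□□□

2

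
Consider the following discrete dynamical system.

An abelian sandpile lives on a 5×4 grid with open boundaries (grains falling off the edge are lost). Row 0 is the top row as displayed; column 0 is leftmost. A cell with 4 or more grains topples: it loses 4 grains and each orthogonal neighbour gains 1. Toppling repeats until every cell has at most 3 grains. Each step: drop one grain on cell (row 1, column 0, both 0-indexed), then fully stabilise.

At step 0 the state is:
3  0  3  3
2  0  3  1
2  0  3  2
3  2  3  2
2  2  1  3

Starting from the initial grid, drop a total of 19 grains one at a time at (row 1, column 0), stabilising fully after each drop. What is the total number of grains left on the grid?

[0] 3  0  3  3
2  0  3  1
2  0  3  2
3  2  3  2
2  2  1  3
[1] 3  0  3  3
3  0  3  1
2  0  3  2
3  2  3  2
2  2  1  3
[2] 0  1  3  3
1  1  3  1
3  0  3  2
3  2  3  2
2  2  1  3
[3] 0  1  3  3
2  1  3  1
3  0  3  2
3  2  3  2
2  2  1  3
[4] 0  1  3  3
3  1  3  1
3  0  3  2
3  2  3  2
2  2  1  3
[5] 1  1  3  3
1  2  3  1
1  1  3  2
0  3  3  2
3  2  1  3
[6] 1  1  3  3
2  2  3  1
1  1  3  2
0  3  3  2
3  2  1  3
[7] 1  1  3  3
3  2  3  1
1  1  3  2
0  3  3  2
3  2  1  3
[8] 2  1  3  3
0  3  3  1
2  1  3  2
0  3  3  2
3  2  1  3
[9] 2  1  3  3
1  3  3  1
2  1  3  2
0  3  3  2
3  2  1  3
[10] 2  1  3  3
2  3  3  1
2  1  3  2
0  3  3  2
3  2  1  3
[11] 2  1  3  3
3  3  3  1
2  1  3  2
0  3  3  2
3  2  1  3
[12] 3  3  1  0
2  2  2  3
0  1  2  3
2  1  1  3
3  3  2  3
[13] 3  3  1  0
3  2  2  3
0  1  2  3
2  1  1  3
3  3  2  3
[14] 1  1  2  0
2  0  3  3
1  2  2  3
2  1  1  3
3  3  2  3
[15] 1  1  2  0
3  0  3  3
1  2  2  3
2  1  1  3
3  3  2  3
[16] 2  1  2  0
0  1  3  3
2  2  2  3
2  1  1  3
3  3  2  3
[17] 2  1  2  0
1  1  3  3
2  2  2  3
2  1  1  3
3  3  2  3
[18] 2  1  2  0
2  1  3  3
2  2  2  3
2  1  1  3
3  3  2  3
[19] 2  1  2  0
3  1  3  3
2  2  2  3
2  1  1  3
3  3  2  3

42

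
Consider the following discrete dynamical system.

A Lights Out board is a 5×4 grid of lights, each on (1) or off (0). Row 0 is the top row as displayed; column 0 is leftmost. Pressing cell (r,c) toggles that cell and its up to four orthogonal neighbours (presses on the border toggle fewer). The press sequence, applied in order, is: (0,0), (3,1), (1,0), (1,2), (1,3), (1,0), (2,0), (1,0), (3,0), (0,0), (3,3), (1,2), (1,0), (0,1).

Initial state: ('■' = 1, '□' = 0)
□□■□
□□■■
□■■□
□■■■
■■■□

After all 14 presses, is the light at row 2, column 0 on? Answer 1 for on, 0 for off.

0

[0] □□■□
□□■■
□■■□
□■■■
■■■□
[1] ■■■□
■□■■
□■■□
□■■■
■■■□
[2] ■■■□
■□■■
□□■□
■□□■
■□■□
[3] □■■□
□■■■
■□■□
■□□■
■□■□
[4] □■□□
□□□□
■□□□
■□□■
■□■□
[5] □■□■
□□■■
■□□■
■□□■
■□■□
[6] ■■□■
■■■■
□□□■
■□□■
■□■□
[7] ■■□■
□■■■
■■□■
□□□■
■□■□
[8] □■□■
■□■■
□■□■
□□□■
■□■□
[9] □■□■
■□■■
■■□■
■■□■
□□■□
[10] ■□□■
□□■■
■■□■
■■□■
□□■□
[11] ■□□■
□□■■
■■□□
■■■□
□□■■
[12] ■□■■
□■□□
■■■□
■■■□
□□■■
[13] □□■■
■□□□
□■■□
■■■□
□□■■
[14] ■■□■
■■□□
□■■□
■■■□
□□■■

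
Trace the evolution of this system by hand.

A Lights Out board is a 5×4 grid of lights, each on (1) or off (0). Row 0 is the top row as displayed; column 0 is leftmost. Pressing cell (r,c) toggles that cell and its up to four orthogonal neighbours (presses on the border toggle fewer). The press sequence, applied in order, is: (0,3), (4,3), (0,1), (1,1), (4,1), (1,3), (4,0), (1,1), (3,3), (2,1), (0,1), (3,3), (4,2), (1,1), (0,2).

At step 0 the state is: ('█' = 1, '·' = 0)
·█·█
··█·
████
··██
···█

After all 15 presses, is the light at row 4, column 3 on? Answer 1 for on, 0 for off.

1

step 0: ·█·█
··█·
████
··██
···█
step 1: ·██·
··██
████
··██
···█
step 2: ·██·
··██
████
··█·
··█·
step 3: █···
·███
████
··█·
··█·
step 4: ██··
█··█
█·██
··█·
··█·
step 5: ██··
█··█
█·██
·██·
██··
step 6: ██·█
█·█·
█·█·
·██·
██··
step 7: ██·█
█·█·
█·█·
███·
····
step 8: █··█
·█··
███·
███·
····
step 9: █··█
·█··
████
██·█
···█
step 10: █··█
····
···█
█··█
···█
step 11: ·███
·█··
···█
█··█
···█
step 12: ·███
·█··
····
█·█·
····
step 13: ·███
·█··
····
█···
·███
step 14: ··██
█·█·
·█··
█···
·███
step 15: ·█··
█···
·█··
█···
·███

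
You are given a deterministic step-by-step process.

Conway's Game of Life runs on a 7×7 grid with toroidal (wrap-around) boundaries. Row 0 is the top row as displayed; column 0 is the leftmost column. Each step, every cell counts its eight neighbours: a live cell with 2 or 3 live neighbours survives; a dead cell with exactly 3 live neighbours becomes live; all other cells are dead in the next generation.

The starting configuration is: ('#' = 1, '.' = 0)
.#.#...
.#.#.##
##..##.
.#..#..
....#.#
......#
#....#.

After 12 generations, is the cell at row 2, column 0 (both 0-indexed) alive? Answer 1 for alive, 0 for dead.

1

k=0  .#.#...
.#.#.##
##..##.
.#..#..
....#.#
......#
#....#.
k=1  .#...#.
.#.#.##
.#.#...
.#.##.#
#......
#.....#
#.....#
k=2  .##.##.
.#...##
.#.#..#
.#.##..
.#...#.
.#.....
.#...#.
k=3  .##.#..
.#.#..#
.#.#..#
.#.###.
##..#..
###....
##..##.
k=4  ....#.#
.#.###.
.#.#..#
.#.#.##
....###
..####.
....###
k=5  #.....#
...#..#
.#.#..#
...#...
#......
.......
......#
k=6  #....##
..#..##
#..##..
#.#....
.......
.......
#.....#
k=7  .#.....
.#.#...
#.####.
.#.#...
.......
.......
#....#.
k=8  ###....
##.#...
#......
.#.#...
.......
.......
.......
k=9  #.#....
......#
#......
.......
.......
.......
.#.....
k=10  ##.....
##....#
.......
.......
.......
.......
.#.....
k=11  ..#...#
.#....#
#......
.......
.......
.......
##.....
k=12  ..#...#
.#....#
#......
.......
.......
.......
##.....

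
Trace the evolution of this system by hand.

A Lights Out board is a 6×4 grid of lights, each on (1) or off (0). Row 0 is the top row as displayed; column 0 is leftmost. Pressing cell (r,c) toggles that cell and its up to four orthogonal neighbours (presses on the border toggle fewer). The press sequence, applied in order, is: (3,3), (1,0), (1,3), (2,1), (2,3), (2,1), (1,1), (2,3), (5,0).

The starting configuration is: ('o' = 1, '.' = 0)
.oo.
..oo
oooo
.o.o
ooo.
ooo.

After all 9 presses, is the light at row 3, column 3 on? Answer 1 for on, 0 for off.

0

step 0: .oo.
..oo
oooo
.o.o
ooo.
ooo.
step 1: .oo.
..oo
ooo.
.oo.
oooo
ooo.
step 2: ooo.
oooo
.oo.
.oo.
oooo
ooo.
step 3: oooo
oo..
.ooo
.oo.
oooo
ooo.
step 4: oooo
o...
o..o
..o.
oooo
ooo.
step 5: oooo
o..o
o.o.
..oo
oooo
ooo.
step 6: oooo
oo.o
.o..
.ooo
oooo
ooo.
step 7: o.oo
..oo
....
.ooo
oooo
ooo.
step 8: o.oo
..o.
..oo
.oo.
oooo
ooo.
step 9: o.oo
..o.
..oo
.oo.
.ooo
..o.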